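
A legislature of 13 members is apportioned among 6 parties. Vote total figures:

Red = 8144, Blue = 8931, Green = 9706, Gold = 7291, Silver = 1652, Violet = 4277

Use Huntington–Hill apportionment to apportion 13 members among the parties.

With divisor 3175: modified quotas Red 2.565, Blue 2.813, Green 3.057, Gold 2.296, Silver 0.520, Violet 1.347.
Geometric-mean thresholds: Red √(2·3)=2.449, Blue √(2·3)=2.449, Green √(3·4)=3.464, Gold √(2·3)=2.449, Silver (min 1), Violet √(1·2)=1.414.
Each quota rounded against its threshold gives Red 3, Blue 3, Green 3, Gold 2, Silver 1, Violet 1 (total 13).

Red 3, Blue 3, Green 3, Gold 2, Silver 1, Violet 1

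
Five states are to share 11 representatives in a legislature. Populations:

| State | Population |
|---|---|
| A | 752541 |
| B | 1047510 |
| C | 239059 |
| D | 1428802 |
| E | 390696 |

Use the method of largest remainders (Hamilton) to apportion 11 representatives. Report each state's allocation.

A: 2, B: 3, C: 1, D: 4, E: 1

Standard divisor: 3858608 ÷ 11 ≈ 350782.545.
Standard quotas: A 2.1453, B 2.9862, C 0.6815, D 4.0732, E 1.1138.
Lower quotas: A 2, B 2, C 0, D 4, E 1 (sum 9, leaving 2 seats).
Remainders in descending order: B 0.9862, C 0.6815, A 0.1453, E 0.1138, D 0.0732.
Largest remainders: B, C receive the extra seats.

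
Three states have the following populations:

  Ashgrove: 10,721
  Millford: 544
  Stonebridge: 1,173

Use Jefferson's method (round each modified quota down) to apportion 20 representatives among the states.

Ashgrove: 18, Millford: 0, Stonebridge: 2

Standard divisor 12438/20 ≈ 621.9; standard quotas: Ashgrove 17.239, Millford 0.875, Stonebridge 1.886.
Rounding down gives 17, 0, 1 = 18 seats, so the divisor must be adjusted.
With modified divisor 580: modified quotas Ashgrove 18.484, Millford 0.938, Stonebridge 2.022.
Rounding down: Ashgrove 18, Millford 0, Stonebridge 2 (total 20).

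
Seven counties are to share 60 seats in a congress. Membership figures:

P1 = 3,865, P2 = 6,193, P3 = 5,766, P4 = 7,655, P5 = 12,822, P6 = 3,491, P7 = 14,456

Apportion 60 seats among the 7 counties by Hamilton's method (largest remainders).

P1=4, P2=7, P3=6, P4=9, P5=14, P6=4, P7=16

Total 54248; standard divisor 54248/60 ≈ 904.133.
Standard quotas: P1 4.2748, P2 6.8497, P3 6.3774, P4 8.4667, P5 14.1815, P6 3.8612, P7 15.9888.
Lower quotas: P1 4, P2 6, P3 6, P4 8, P5 14, P6 3, P7 15 (sum 56, leaving 4 seats).
Remainders in descending order: P7 0.9888, P6 0.8612, P2 0.8497, P4 0.4667, P3 0.3774, P1 0.2748, P5 0.1815.
Largest remainders: P7, P6, P2, P4 receive the extra seats.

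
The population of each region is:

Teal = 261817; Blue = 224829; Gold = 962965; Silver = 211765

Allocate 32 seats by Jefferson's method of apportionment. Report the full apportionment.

Teal: 5; Blue: 4; Gold: 19; Silver: 4

Standard divisor 1661376/32 ≈ 51918; standard quotas: Teal 5.043, Blue 4.330, Gold 18.548, Silver 4.079.
Rounding down gives 5, 4, 18, 4 = 31 seats, so the divisor must be adjusted.
With modified divisor 49400: modified quotas Teal 5.300, Blue 4.551, Gold 19.493, Silver 4.287.
Rounding down: Teal 5, Blue 4, Gold 19, Silver 4 (total 32).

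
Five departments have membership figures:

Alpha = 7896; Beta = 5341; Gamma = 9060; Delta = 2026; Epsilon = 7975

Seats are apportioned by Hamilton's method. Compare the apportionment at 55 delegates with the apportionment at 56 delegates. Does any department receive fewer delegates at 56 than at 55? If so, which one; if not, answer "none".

At 55 seats: Alpha 13, Beta 9, Gamma 15, Delta 4, Epsilon 14.
At 56 seats: Alpha 14, Beta 9, Gamma 16, Delta 3, Epsilon 14.
Delta drops from 4 to 3.

Delta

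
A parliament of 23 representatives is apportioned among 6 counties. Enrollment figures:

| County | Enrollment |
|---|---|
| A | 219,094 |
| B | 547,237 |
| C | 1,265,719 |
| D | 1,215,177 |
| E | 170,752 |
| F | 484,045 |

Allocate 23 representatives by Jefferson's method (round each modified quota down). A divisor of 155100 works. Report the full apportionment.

A=1, B=3, C=8, D=7, E=1, F=3

With modified divisor 155100: modified quotas A 1.413, B 3.528, C 8.161, D 7.835, E 1.101, F 3.121.
Rounding down: A 1, B 3, C 8, D 7, E 1, F 3 (total 23).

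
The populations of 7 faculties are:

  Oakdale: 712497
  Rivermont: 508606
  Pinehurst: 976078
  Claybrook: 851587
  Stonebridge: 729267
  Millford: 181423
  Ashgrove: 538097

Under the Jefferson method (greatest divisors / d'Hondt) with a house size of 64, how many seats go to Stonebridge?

Standard divisor 4497555/64 ≈ 70274.297; standard quotas: Oakdale 10.139, Rivermont 7.237, Pinehurst 13.890, Claybrook 12.118, Stonebridge 10.377, Millford 2.582, Ashgrove 7.657.
Rounding down gives 10, 7, 13, 12, 10, 2, 7 = 61 seats, so the divisor must be adjusted.
With modified divisor 65900: modified quotas Oakdale 10.812, Rivermont 7.718, Pinehurst 14.812, Claybrook 12.922, Stonebridge 11.066, Millford 2.753, Ashgrove 8.165.
Rounding down: Oakdale 10, Rivermont 7, Pinehurst 14, Claybrook 12, Stonebridge 11, Millford 2, Ashgrove 8 (total 64).
Stonebridge receives 11.

11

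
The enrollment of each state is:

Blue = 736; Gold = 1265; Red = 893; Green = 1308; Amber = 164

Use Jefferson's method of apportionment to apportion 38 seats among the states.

Blue 6, Gold 11, Red 8, Green 12, Amber 1

Standard divisor 4366/38 ≈ 114.895; standard quotas: Blue 6.406, Gold 11.010, Red 7.772, Green 11.384, Amber 1.427.
Rounding down gives 6, 11, 7, 11, 1 = 36 seats, so the divisor must be adjusted.
With modified divisor 107: modified quotas Blue 6.879, Gold 11.822, Red 8.346, Green 12.224, Amber 1.533.
Rounding down: Blue 6, Gold 11, Red 8, Green 12, Amber 1 (total 38).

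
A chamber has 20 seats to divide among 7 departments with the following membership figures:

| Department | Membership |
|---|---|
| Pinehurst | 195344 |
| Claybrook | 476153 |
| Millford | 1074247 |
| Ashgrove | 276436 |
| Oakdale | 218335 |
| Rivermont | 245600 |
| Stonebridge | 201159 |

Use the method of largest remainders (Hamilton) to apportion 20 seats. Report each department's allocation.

Pinehurst 1; Claybrook 4; Millford 8; Ashgrove 2; Oakdale 2; Rivermont 2; Stonebridge 1

Standard divisor: 2687274 ÷ 20 ≈ 134363.7.
Standard quotas: Pinehurst 1.4538, Claybrook 3.5438, Millford 7.9951, Ashgrove 2.0574, Oakdale 1.6250, Rivermont 1.8279, Stonebridge 1.4971.
Lower quotas: Pinehurst 1, Claybrook 3, Millford 7, Ashgrove 2, Oakdale 1, Rivermont 1, Stonebridge 1 (sum 16, leaving 4 seats).
Remainders in descending order: Millford 0.9951, Rivermont 0.8279, Oakdale 0.6250, Claybrook 0.5438, Stonebridge 0.4971, Pinehurst 0.4538, Ashgrove 0.0574.
The surplus seats go to Millford, Rivermont, Oakdale, Claybrook.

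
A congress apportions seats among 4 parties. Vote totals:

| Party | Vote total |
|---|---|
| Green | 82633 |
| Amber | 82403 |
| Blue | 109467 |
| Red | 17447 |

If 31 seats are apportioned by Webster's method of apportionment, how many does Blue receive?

11

Standard divisor 291950/31 ≈ 9417.742; standard quotas: Green 8.774, Amber 8.750, Blue 11.623, Red 1.853.
Rounding to the nearest integer gives 9, 9, 12, 2 = 32 seats, so the divisor must be adjusted.
With modified divisor 9600: modified quotas Green 8.608, Amber 8.584, Blue 11.403, Red 1.817.
Rounding to the nearest integer: Green 9, Amber 9, Blue 11, Red 2 (total 31).
Blue receives 11.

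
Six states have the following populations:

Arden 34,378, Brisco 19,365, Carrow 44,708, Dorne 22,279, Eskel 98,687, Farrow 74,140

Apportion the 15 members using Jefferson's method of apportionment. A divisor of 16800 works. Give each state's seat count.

With modified divisor 16800: modified quotas Arden 2.046, Brisco 1.153, Carrow 2.661, Dorne 1.326, Eskel 5.874, Farrow 4.413.
Rounding down: Arden 2, Brisco 1, Carrow 2, Dorne 1, Eskel 5, Farrow 4 (total 15).

Arden 2, Brisco 1, Carrow 2, Dorne 1, Eskel 5, Farrow 4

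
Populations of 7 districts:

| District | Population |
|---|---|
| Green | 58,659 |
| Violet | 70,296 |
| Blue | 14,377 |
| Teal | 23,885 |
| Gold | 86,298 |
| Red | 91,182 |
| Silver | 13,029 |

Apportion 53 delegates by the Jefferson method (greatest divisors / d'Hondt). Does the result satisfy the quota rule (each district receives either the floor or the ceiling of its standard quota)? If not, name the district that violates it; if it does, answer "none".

none

Standard quotas: Green 8.691, Violet 10.415, Blue 2.130, Teal 3.539, Gold 12.786, Red 13.509, Silver 1.930.
Jefferson allocation: Green 9, Violet 10, Blue 2, Teal 3, Gold 13, Red 14, Silver 2.
Every allocation lies between the lower and upper quota.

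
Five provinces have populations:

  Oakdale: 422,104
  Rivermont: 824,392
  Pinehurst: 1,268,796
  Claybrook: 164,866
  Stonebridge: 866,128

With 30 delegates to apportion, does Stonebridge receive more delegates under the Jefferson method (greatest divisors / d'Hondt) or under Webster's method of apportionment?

Jefferson: Oakdale 3, Rivermont 7, Pinehurst 11, Claybrook 1, Stonebridge 8.
Webster: Oakdale 4, Rivermont 7, Pinehurst 11, Claybrook 1, Stonebridge 7.
Stonebridge gets 8 under Jefferson and 7 under Webster.

Jefferson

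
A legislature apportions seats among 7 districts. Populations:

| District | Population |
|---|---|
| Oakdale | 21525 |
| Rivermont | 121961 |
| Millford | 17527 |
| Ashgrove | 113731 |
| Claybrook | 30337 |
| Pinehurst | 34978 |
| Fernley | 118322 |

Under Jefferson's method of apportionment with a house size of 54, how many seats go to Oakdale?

Standard divisor 458381/54 ≈ 8488.537; standard quotas: Oakdale 2.536, Rivermont 14.368, Millford 2.065, Ashgrove 13.398, Claybrook 3.574, Pinehurst 4.121, Fernley 13.939.
Rounding down gives 2, 14, 2, 13, 3, 4, 13 = 51 seats, so the divisor must be adjusted.
With modified divisor 8000: modified quotas Oakdale 2.691, Rivermont 15.245, Millford 2.191, Ashgrove 14.216, Claybrook 3.792, Pinehurst 4.372, Fernley 14.790.
Rounding down: Oakdale 2, Rivermont 15, Millford 2, Ashgrove 14, Claybrook 3, Pinehurst 4, Fernley 14 (total 54).
Oakdale receives 2.

2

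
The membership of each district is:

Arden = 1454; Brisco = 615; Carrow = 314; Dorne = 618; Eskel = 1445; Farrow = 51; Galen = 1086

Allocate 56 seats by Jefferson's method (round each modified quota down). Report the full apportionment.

Arden=15, Brisco=6, Carrow=3, Dorne=6, Eskel=15, Farrow=0, Galen=11

Standard divisor 5583/56 ≈ 99.696; standard quotas: Arden 14.584, Brisco 6.169, Carrow 3.150, Dorne 6.199, Eskel 14.494, Farrow 0.512, Galen 10.893.
Rounding down gives 14, 6, 3, 6, 14, 0, 10 = 53 seats, so the divisor must be adjusted.
With modified divisor 94: modified quotas Arden 15.468, Brisco 6.543, Carrow 3.340, Dorne 6.574, Eskel 15.372, Farrow 0.543, Galen 11.553.
Rounding down: Arden 15, Brisco 6, Carrow 3, Dorne 6, Eskel 15, Farrow 0, Galen 11 (total 56).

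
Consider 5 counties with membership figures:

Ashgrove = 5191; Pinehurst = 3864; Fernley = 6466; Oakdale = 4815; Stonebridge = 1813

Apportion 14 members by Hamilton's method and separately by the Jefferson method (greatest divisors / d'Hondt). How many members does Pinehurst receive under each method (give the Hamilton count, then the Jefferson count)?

3 and 2

Hamilton: Ashgrove 3, Pinehurst 3, Fernley 4, Oakdale 3, Stonebridge 1.
Jefferson: Ashgrove 4, Pinehurst 2, Fernley 4, Oakdale 3, Stonebridge 1.
Pinehurst gets 3 under Hamilton and 2 under Jefferson.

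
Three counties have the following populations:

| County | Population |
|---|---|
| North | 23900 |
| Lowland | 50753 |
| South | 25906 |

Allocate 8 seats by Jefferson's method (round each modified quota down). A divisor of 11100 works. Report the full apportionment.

With modified divisor 11100: modified quotas North 2.153, Lowland 4.572, South 2.334.
Rounding down: North 2, Lowland 4, South 2 (total 8).

North: 2, Lowland: 4, South: 2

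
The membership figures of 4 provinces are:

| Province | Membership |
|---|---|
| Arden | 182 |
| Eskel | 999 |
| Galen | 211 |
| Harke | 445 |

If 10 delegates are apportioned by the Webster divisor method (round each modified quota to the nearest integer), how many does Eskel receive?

Standard divisor 1837/10 ≈ 183.7; standard quotas: Arden 0.991, Eskel 5.438, Galen 1.149, Harke 2.422.
Rounding to the nearest integer gives 1, 5, 1, 2 = 9 seats, so the divisor must be adjusted.
With modified divisor 180: modified quotas Arden 1.011, Eskel 5.550, Galen 1.172, Harke 2.472.
Rounding to the nearest integer: Arden 1, Eskel 6, Galen 1, Harke 2 (total 10).
Eskel receives 6.

6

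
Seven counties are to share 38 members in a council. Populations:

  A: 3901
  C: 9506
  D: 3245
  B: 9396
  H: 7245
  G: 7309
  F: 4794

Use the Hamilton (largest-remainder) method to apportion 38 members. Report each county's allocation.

A 3, C 8, D 3, B 8, H 6, G 6, F 4

Total 45396; standard divisor 45396/38 ≈ 1194.632.
Standard quotas: A 3.2654, C 7.9573, D 2.7163, B 7.8652, H 6.0646, G 6.1182, F 4.0130.
Lower quotas: A 3, C 7, D 2, B 7, H 6, G 6, F 4 (sum 35, leaving 3 seats).
Remainders in descending order: C 0.9573, B 0.8652, D 0.7163, A 0.2654, G 0.1182, H 0.0646, F 0.0130.
The surplus seats go to C, B, D.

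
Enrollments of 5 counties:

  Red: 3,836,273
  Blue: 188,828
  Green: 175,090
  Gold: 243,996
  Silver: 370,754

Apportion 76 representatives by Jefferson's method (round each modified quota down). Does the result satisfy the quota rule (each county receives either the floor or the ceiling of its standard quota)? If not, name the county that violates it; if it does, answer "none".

Standard quotas: Red 60.553, Blue 2.980, Green 2.764, Gold 3.851, Silver 5.852.
Jefferson allocation: Red 62, Blue 3, Green 2, Gold 3, Silver 6.
Red has quota 60.553 (lower 60, upper 61) but receives 62 — outside the quota interval.

Red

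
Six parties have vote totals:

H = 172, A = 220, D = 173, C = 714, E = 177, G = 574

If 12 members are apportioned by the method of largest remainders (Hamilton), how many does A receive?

1

The standard divisor is 2030/12 ≈ 169.167.
Standard quotas: H 1.017, A 1.300, D 1.023, C 4.221, E 1.046, G 3.393.
Lower quotas: H 1, A 1, D 1, C 4, E 1, G 3 (sum 11, leaving 1 seat).
Remainders in descending order: G 0.393, A 0.300, C 0.221, E 0.046, D 0.023, H 0.017.
The surplus seat goes to G.
A receives 1.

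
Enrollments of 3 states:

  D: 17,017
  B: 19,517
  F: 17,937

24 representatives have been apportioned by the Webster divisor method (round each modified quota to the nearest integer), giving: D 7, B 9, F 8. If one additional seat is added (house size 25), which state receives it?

D

Priority for the next seat is population ÷ (current seats + 0.5).
Priorities: D 2268.933, B 2054.421, F 2110.235.
Highest priority: D.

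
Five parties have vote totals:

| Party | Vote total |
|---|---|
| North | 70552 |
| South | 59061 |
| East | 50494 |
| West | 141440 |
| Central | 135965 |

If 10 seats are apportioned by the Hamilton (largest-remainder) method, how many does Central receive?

Total 457512; standard divisor 457512/10 ≈ 45751.2.
Standard quotas: North 1.5421, South 1.2909, East 1.1037, West 3.0915, Central 2.9718.
Lower quotas: North 1, South 1, East 1, West 3, Central 2 (sum 8, leaving 2 seats).
Remainders in descending order: Central 0.9718, North 0.5421, South 0.2909, East 0.1037, West 0.0915.
The surplus seats go to Central, North.
Central receives 3.

3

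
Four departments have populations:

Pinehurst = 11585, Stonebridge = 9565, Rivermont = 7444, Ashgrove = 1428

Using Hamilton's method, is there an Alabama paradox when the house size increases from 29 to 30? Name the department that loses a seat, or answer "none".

Ashgrove

At 29 seats: Pinehurst 11, Stonebridge 9, Rivermont 7, Ashgrove 2.
At 30 seats: Pinehurst 12, Stonebridge 10, Rivermont 7, Ashgrove 1.
Ashgrove drops from 2 to 1.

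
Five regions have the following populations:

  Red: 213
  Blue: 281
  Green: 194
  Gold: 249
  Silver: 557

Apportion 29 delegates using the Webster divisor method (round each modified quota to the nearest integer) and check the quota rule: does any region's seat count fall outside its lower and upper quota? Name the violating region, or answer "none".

Standard quotas: Red 4.135, Blue 5.454, Green 3.766, Gold 4.833, Silver 10.812.
Webster allocation: Red 4, Blue 5, Green 4, Gold 5, Silver 11.
Every allocation lies between the lower and upper quota.

none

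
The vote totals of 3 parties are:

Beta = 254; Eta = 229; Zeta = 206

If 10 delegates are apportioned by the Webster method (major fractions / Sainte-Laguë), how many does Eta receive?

3

Standard divisor 689/10 ≈ 68.9; standard quotas: Beta 3.687, Eta 3.324, Zeta 2.990.
Rounding to the nearest integer gives Beta 4, Eta 3, Zeta 3 — total 10, matching the house size, so no adjustment is needed.
Eta receives 3.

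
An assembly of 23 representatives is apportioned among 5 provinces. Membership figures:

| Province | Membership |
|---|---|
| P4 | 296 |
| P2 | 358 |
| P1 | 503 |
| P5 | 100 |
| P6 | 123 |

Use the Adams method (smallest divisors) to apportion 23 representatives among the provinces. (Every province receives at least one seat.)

Standard divisor 1380/23 ≈ 60; standard quotas: P4 4.933, P2 5.967, P1 8.383, P5 1.667, P6 2.050.
Rounding up gives 5, 6, 9, 2, 3 = 25 seats, so the divisor must be adjusted.
With modified divisor 70: modified quotas P4 4.229, P2 5.114, P1 7.186, P5 1.429, P6 1.757.
Rounding up: P4 5, P2 6, P1 8, P5 2, P6 2 (total 23).

P4 5, P2 6, P1 8, P5 2, P6 2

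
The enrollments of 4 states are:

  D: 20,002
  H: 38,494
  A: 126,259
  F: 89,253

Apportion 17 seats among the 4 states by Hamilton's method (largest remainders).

D 1, H 2, A 8, F 6

Total 274008; standard divisor 274008/17 ≈ 16118.118.
Standard quotas: D 1.2410, H 2.3882, A 7.8334, F 5.5374.
Lower quotas: D 1, H 2, A 7, F 5 (sum 15, leaving 2 seats).
Remainders in descending order: A 0.8334, F 0.5374, H 0.3882, D 0.2410.
The surplus seats go to A, F.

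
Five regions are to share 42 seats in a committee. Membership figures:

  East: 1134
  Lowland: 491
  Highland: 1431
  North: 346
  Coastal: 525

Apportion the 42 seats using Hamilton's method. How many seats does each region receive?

East 12; Lowland 5; Highland 15; North 4; Coastal 6

Standard divisor: 3927 ÷ 42 ≈ 93.5.
Standard quotas: East 12.128, Lowland 5.251, Highland 15.305, North 3.701, Coastal 5.615.
Lower quotas: East 12, Lowland 5, Highland 15, North 3, Coastal 5 (sum 40, leaving 2 seats).
Remainders in descending order: North 0.701, Coastal 0.615, Highland 0.305, Lowland 0.251, East 0.128.
Largest remainders: North, Coastal receive the extra seats.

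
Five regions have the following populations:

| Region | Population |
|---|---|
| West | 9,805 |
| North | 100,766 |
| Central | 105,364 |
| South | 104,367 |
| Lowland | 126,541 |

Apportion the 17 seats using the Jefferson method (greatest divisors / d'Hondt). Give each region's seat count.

Standard divisor 446843/17 ≈ 26284.882; standard quotas: West 0.373, North 3.834, Central 4.009, South 3.971, Lowland 4.814.
Rounding down gives 0, 3, 4, 3, 4 = 14 seats, so the divisor must be adjusted.
With modified divisor 23100: modified quotas West 0.424, North 4.362, Central 4.561, South 4.518, Lowland 5.478.
Rounding down: West 0, North 4, Central 4, South 4, Lowland 5 (total 17).

West 0, North 4, Central 4, South 4, Lowland 5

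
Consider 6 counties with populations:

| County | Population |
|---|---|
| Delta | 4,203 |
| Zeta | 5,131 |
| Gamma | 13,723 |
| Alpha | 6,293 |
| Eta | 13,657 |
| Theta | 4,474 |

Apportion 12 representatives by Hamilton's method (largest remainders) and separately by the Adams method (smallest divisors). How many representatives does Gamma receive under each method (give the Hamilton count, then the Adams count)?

Hamilton: Delta 1, Zeta 1, Gamma 4, Alpha 2, Eta 3, Theta 1.
Adams: Delta 1, Zeta 2, Gamma 3, Alpha 2, Eta 3, Theta 1.
Gamma gets 4 under Hamilton and 3 under Adams.

4 and 3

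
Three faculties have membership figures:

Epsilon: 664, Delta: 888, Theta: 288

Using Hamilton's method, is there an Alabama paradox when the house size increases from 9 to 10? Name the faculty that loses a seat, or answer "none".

Theta

At 9 seats: Epsilon 3, Delta 4, Theta 2.
At 10 seats: Epsilon 4, Delta 5, Theta 1.
Theta drops from 2 to 1.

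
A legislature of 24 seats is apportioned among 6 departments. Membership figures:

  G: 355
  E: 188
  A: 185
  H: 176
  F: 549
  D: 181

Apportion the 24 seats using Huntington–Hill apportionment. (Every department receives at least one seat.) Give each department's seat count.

G 5, E 3, A 3, H 2, F 8, D 3

With divisor 73: modified quotas G 4.863, E 2.575, A 2.534, H 2.411, F 7.521, D 2.479.
Geometric-mean thresholds: G √(4·5)=4.472, E √(2·3)=2.449, A √(2·3)=2.449, H √(2·3)=2.449, F √(7·8)=7.483, D √(2·3)=2.449.
Each quota rounded against its threshold gives G 5, E 3, A 3, H 2, F 8, D 3 (total 24).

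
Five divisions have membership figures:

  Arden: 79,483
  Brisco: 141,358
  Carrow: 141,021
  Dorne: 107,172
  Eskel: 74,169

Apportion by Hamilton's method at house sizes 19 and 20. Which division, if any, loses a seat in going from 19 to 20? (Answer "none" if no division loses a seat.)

none

At 19 seats: Arden 3, Brisco 5, Carrow 5, Dorne 4, Eskel 2.
At 20 seats: Arden 3, Brisco 5, Carrow 5, Dorne 4, Eskel 3.
No division's allocation decreased.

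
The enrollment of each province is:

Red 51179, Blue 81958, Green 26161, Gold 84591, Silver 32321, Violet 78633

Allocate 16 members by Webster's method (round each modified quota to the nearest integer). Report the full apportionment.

Red 2; Blue 4; Green 1; Gold 4; Silver 1; Violet 4

Standard divisor 354843/16 ≈ 22177.688; standard quotas: Red 2.308, Blue 3.696, Green 1.180, Gold 3.814, Silver 1.457, Violet 3.546.
Rounding to the nearest integer gives Red 2, Blue 4, Green 1, Gold 4, Silver 1, Violet 4 — total 16, matching the house size, so no adjustment is needed.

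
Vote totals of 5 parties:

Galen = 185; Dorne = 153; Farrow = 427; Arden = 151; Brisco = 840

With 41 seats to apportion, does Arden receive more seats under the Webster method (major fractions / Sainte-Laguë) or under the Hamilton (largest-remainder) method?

Webster: Galen 4, Dorne 4, Farrow 10, Arden 4, Brisco 19.
Hamilton: Galen 4, Dorne 4, Farrow 10, Arden 3, Brisco 20.
Arden gets 4 under Webster and 3 under Hamilton.

Webster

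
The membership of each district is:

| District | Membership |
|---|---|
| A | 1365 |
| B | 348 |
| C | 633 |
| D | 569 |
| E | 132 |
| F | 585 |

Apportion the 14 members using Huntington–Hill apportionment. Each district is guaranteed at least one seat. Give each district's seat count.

With divisor 254: modified quotas A 5.374, B 1.370, C 2.492, D 2.240, E 0.520, F 2.303.
Geometric-mean thresholds: A √(5·6)=5.477, B √(1·2)=1.414, C √(2·3)=2.449, D √(2·3)=2.449, E (min 1), F √(2·3)=2.449.
Each quota rounded against its threshold gives A 5, B 1, C 3, D 2, E 1, F 2 (total 14).

A 5; B 1; C 3; D 2; E 1; F 2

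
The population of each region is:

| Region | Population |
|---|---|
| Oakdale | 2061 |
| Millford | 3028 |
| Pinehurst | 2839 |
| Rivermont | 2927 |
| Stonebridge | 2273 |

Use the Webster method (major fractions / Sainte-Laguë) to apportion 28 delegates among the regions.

Oakdale 4, Millford 7, Pinehurst 6, Rivermont 6, Stonebridge 5

Standard divisor 13128/28 ≈ 468.857; standard quotas: Oakdale 4.396, Millford 6.458, Pinehurst 6.055, Rivermont 6.243, Stonebridge 4.848.
Rounding to the nearest integer gives 4, 6, 6, 6, 5 = 27 seats, so the divisor must be adjusted.
With modified divisor 462: modified quotas Oakdale 4.461, Millford 6.554, Pinehurst 6.145, Rivermont 6.335, Stonebridge 4.920.
Rounding to the nearest integer: Oakdale 4, Millford 7, Pinehurst 6, Rivermont 6, Stonebridge 5 (total 28).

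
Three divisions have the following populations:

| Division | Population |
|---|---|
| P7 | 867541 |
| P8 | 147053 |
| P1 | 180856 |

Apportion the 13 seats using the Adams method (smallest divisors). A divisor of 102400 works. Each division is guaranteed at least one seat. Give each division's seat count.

With modified divisor 102400: modified quotas P7 8.472, P8 1.436, P1 1.766.
Rounding up: P7 9, P8 2, P1 2 (total 13).

P7: 9, P8: 2, P1: 2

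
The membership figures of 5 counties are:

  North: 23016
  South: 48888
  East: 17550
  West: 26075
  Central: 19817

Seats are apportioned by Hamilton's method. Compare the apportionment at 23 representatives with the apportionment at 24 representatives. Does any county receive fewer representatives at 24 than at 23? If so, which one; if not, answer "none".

none

At 23 seats: North 4, South 8, East 3, West 5, Central 3.
At 24 seats: North 4, South 9, East 3, West 5, Central 3.
No county's allocation decreased.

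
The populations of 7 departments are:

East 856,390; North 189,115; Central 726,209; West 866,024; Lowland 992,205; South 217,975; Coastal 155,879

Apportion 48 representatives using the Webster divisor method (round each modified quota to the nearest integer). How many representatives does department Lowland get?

Standard divisor 4003797/48 ≈ 83412.438; standard quotas: East 10.267, North 2.267, Central 8.706, West 10.382, Lowland 11.895, South 2.613, Coastal 1.869.
Rounding to the nearest integer gives East 10, North 2, Central 9, West 10, Lowland 12, South 3, Coastal 2 — total 48, matching the house size, so no adjustment is needed.
Lowland receives 12.

12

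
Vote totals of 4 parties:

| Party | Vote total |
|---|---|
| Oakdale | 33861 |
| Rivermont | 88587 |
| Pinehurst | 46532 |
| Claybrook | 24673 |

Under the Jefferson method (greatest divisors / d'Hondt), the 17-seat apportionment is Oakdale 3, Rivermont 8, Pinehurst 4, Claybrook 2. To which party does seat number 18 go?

Rivermont

Priority for the next seat is population ÷ (current seats + 1).
Priorities: Oakdale 8465.250, Rivermont 9843.000, Pinehurst 9306.400, Claybrook 8224.333.
Highest priority: Rivermont.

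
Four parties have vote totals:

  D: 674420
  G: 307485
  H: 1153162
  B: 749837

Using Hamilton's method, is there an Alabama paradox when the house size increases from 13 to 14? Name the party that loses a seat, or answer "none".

G

At 13 seats: D 3, G 2, H 5, B 3.
At 14 seats: D 3, G 1, H 6, B 4.
G drops from 2 to 1.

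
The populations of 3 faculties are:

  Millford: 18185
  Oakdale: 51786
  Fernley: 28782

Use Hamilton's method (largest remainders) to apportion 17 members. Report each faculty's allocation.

Millford 3, Oakdale 9, Fernley 5

Total 98753; standard divisor 98753/17 = 5809.
Standard quotas: Millford 3.1305, Oakdale 8.9148, Fernley 4.9547.
Lower quotas: Millford 3, Oakdale 8, Fernley 4 (sum 15, leaving 2 seats).
Remainders in descending order: Fernley 0.9547, Oakdale 0.9148, Millford 0.1305.
Largest remainders: Fernley, Oakdale receive the extra seats.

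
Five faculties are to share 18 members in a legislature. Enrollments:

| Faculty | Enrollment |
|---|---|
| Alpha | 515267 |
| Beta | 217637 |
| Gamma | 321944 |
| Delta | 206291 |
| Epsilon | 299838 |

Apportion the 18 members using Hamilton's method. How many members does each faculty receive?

The standard divisor is 1560977/18 ≈ 86720.944.
Standard quotas: Alpha 5.9417, Beta 2.5096, Gamma 3.7124, Delta 2.3788, Epsilon 3.4575.
Lower quotas: Alpha 5, Beta 2, Gamma 3, Delta 2, Epsilon 3 (sum 15, leaving 3 seats).
Remainders in descending order: Alpha 0.9417, Gamma 0.7124, Beta 0.5096, Epsilon 0.4575, Delta 0.3788.
The surplus seats go to Alpha, Gamma, Beta.

Alpha 6; Beta 3; Gamma 4; Delta 2; Epsilon 3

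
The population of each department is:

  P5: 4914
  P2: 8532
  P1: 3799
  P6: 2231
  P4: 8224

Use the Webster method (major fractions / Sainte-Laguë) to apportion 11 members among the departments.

P5: 2; P2: 3; P1: 2; P6: 1; P4: 3

Standard divisor 27700/11 ≈ 2518.182; standard quotas: P5 1.951, P2 3.388, P1 1.509, P6 0.886, P4 3.266.
Rounding to the nearest integer gives P5 2, P2 3, P1 2, P6 1, P4 3 — total 11, matching the house size, so no adjustment is needed.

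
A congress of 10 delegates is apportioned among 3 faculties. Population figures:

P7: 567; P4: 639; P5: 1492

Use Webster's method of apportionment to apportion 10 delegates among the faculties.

P7 2, P4 2, P5 6

Standard divisor 2698/10 ≈ 269.8; standard quotas: P7 2.102, P4 2.368, P5 5.530.
Rounding to the nearest integer gives P7 2, P4 2, P5 6 — total 10, matching the house size, so no adjustment is needed.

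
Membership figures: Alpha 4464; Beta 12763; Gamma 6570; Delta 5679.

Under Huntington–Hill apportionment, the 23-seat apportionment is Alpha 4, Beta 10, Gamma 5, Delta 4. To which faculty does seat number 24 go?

Priority for the next seat is population ÷ (√(s·(s+1))).
Priorities: Alpha 998.181, Beta 1216.904, Gamma 1199.512, Delta 1269.863.
Highest priority: Delta.

Delta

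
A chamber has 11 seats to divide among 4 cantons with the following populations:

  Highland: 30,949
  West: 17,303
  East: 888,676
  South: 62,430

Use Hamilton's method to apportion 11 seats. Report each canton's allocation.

Highland: 0, West: 0, East: 10, South: 1

The standard divisor is 999358/11 ≈ 90850.727.
Standard quotas: Highland 0.3407, West 0.1905, East 9.7817, South 0.6872.
Lower quotas: Highland 0, West 0, East 9, South 0 (sum 9, leaving 2 seats).
Remainders in descending order: East 0.7817, South 0.6872, Highland 0.3407, West 0.1905.
The surplus seats go to East, South.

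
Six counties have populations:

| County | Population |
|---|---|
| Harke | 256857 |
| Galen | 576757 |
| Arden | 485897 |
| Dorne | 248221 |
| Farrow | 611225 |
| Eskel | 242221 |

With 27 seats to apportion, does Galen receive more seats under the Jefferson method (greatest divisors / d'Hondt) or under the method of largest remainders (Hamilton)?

Jefferson

Jefferson: Harke 3, Galen 7, Arden 5, Dorne 3, Farrow 7, Eskel 2.
Hamilton: Harke 3, Galen 6, Arden 5, Dorne 3, Farrow 7, Eskel 3.
Galen gets 7 under Jefferson and 6 under Hamilton.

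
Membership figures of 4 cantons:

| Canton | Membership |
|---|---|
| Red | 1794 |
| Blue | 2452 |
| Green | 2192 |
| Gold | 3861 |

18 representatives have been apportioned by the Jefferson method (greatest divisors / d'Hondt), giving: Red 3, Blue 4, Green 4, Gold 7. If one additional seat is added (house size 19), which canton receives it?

Blue

Priority for the next seat is population ÷ (current seats + 1).
Priorities: Red 448.500, Blue 490.400, Green 438.400, Gold 482.625.
Highest priority: Blue.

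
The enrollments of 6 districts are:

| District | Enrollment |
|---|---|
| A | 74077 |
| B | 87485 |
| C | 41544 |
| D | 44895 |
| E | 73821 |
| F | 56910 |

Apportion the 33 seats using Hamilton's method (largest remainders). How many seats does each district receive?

Total 378732; standard divisor 378732/33 ≈ 11476.727.
Standard quotas: A 6.4545, B 7.6228, C 3.6198, D 3.9118, E 6.4322, F 4.9587.
Lower quotas: A 6, B 7, C 3, D 3, E 6, F 4 (sum 29, leaving 4 seats).
Remainders in descending order: F 0.9587, D 0.9118, B 0.6228, C 0.6198, A 0.4545, E 0.4322.
The surplus seats go to F, D, B, C.

A=6, B=8, C=4, D=4, E=6, F=5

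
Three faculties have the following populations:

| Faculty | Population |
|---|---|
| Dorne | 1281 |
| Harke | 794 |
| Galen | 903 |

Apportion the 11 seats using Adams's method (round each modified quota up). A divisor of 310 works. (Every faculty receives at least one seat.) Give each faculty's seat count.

With modified divisor 310: modified quotas Dorne 4.132, Harke 2.561, Galen 2.913.
Rounding up: Dorne 5, Harke 3, Galen 3 (total 11).

Dorne 5, Harke 3, Galen 3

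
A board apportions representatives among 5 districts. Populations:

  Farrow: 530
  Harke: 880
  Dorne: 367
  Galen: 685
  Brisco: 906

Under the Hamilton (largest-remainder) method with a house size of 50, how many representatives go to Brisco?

The standard divisor is 3368/50 ≈ 67.36.
Standard quotas: Farrow 7.868, Harke 13.064, Dorne 5.448, Galen 10.169, Brisco 13.450.
Lower quotas: Farrow 7, Harke 13, Dorne 5, Galen 10, Brisco 13 (sum 48, leaving 2 seats).
Remainders in descending order: Farrow 0.868, Brisco 0.450, Dorne 0.448, Galen 0.169, Harke 0.064.
Largest remainders: Farrow, Brisco receive the extra seats.
Brisco receives 14.

14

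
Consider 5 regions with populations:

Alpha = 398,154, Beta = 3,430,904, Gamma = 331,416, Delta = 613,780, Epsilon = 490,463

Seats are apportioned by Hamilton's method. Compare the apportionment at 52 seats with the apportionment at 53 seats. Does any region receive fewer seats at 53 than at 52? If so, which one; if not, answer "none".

At 52 seats: Alpha 4, Beta 34, Gamma 3, Delta 6, Epsilon 5.
At 53 seats: Alpha 4, Beta 35, Gamma 3, Delta 6, Epsilon 5.
No region's allocation decreased.

none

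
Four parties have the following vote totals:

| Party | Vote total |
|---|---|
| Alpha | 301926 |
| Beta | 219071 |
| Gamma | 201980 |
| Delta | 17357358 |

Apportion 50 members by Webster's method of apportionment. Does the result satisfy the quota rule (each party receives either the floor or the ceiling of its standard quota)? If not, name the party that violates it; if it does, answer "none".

Standard quotas: Alpha 0.835, Beta 0.606, Gamma 0.559, Delta 48.001.
Webster allocation: Alpha 1, Beta 1, Gamma 1, Delta 47.
Delta has quota 48.001 (lower 48, upper 49) but receives 47 — outside the quota interval.

Delta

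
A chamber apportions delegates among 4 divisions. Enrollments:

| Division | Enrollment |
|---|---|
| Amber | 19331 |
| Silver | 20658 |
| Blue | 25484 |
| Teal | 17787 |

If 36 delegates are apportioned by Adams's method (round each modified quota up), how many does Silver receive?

9

Standard divisor 83260/36 ≈ 2312.778; standard quotas: Amber 8.358, Silver 8.932, Blue 11.019, Teal 7.691.
Rounding up gives 9, 9, 12, 8 = 38 seats, so the divisor must be adjusted.
With modified divisor 2500: modified quotas Amber 7.732, Silver 8.263, Blue 10.194, Teal 7.115.
Rounding up: Amber 8, Silver 9, Blue 11, Teal 8 (total 36).
Silver receives 9.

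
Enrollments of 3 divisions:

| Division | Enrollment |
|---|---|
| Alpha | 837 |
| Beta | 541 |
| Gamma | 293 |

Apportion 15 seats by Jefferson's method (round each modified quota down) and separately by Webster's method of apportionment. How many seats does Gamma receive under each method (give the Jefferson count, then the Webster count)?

Jefferson: Alpha 8, Beta 5, Gamma 2.
Webster: Alpha 7, Beta 5, Gamma 3.
Gamma gets 2 under Jefferson and 3 under Webster.

2 and 3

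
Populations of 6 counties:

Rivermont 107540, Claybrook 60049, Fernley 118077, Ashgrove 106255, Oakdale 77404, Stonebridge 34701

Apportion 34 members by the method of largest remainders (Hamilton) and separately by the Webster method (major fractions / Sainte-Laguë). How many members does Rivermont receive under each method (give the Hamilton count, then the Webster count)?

7 and 8

Hamilton: Rivermont 7, Claybrook 4, Fernley 8, Ashgrove 7, Oakdale 5, Stonebridge 3.
Webster: Rivermont 8, Claybrook 4, Fernley 8, Ashgrove 7, Oakdale 5, Stonebridge 2.
Rivermont gets 7 under Hamilton and 8 under Webster.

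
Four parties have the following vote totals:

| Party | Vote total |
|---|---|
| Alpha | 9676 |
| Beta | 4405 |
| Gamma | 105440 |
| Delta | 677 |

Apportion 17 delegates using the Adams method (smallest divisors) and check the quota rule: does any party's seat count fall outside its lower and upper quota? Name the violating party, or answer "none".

Standard quotas: Alpha 1.369, Beta 0.623, Gamma 14.913, Delta 0.096.
Adams allocation: Alpha 2, Beta 1, Gamma 13, Delta 1.
Gamma has quota 14.913 (lower 14, upper 15) but receives 13 — outside the quota interval.

Gamma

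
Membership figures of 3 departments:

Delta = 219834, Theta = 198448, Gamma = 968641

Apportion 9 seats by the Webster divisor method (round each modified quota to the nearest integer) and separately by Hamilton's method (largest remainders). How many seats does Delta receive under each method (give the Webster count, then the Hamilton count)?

1 and 2

Webster: Delta 1, Theta 1, Gamma 7.
Hamilton: Delta 2, Theta 1, Gamma 6.
Delta gets 1 under Webster and 2 under Hamilton.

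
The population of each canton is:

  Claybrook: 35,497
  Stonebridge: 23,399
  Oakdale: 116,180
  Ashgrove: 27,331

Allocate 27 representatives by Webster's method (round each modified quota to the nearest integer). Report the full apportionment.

Standard divisor 202407/27 ≈ 7496.556; standard quotas: Claybrook 4.735, Stonebridge 3.121, Oakdale 15.498, Ashgrove 3.646.
Rounding to the nearest integer gives Claybrook 5, Stonebridge 3, Oakdale 15, Ashgrove 4 — total 27, matching the house size, so no adjustment is needed.

Claybrook=5, Stonebridge=3, Oakdale=15, Ashgrove=4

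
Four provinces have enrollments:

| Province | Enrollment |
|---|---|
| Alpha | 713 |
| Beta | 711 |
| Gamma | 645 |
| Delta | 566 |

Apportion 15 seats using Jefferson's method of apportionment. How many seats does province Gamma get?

Standard divisor 2635/15 ≈ 175.667; standard quotas: Alpha 4.059, Beta 4.047, Gamma 3.672, Delta 3.222.
Rounding down gives 4, 4, 3, 3 = 14 seats, so the divisor must be adjusted.
With modified divisor 150: modified quotas Alpha 4.753, Beta 4.740, Gamma 4.300, Delta 3.773.
Rounding down: Alpha 4, Beta 4, Gamma 4, Delta 3 (total 15).
Gamma receives 4.

4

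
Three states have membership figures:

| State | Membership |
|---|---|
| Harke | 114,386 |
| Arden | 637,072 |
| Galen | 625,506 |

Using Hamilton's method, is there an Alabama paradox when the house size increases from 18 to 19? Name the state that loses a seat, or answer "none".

At 18 seats: Harke 2, Arden 8, Galen 8.
At 19 seats: Harke 1, Arden 9, Galen 9.
Harke drops from 2 to 1.

Harke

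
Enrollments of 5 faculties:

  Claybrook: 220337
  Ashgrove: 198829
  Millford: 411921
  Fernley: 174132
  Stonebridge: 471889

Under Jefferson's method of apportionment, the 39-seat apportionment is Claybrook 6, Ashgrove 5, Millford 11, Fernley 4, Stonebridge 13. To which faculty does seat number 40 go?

Priority for the next seat is population ÷ (current seats + 1).
Priorities: Claybrook 31476.714, Ashgrove 33138.167, Millford 34326.750, Fernley 34826.400, Stonebridge 33706.357.
Highest priority: Fernley.

Fernley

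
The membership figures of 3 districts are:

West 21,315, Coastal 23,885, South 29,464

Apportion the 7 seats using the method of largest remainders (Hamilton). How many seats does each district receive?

The standard divisor is 74664/7 ≈ 10666.286.
Standard quotas: West 1.9984, Coastal 2.2393, South 2.7623.
Lower quotas: West 1, Coastal 2, South 2 (sum 5, leaving 2 seats).
Remainders in descending order: West 0.9984, South 0.7623, Coastal 0.2393.
The surplus seats go to West, South.

West 2; Coastal 2; South 3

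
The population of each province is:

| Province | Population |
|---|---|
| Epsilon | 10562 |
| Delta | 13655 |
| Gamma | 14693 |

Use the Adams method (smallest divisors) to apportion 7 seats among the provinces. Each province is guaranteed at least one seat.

Standard divisor 38910/7 ≈ 5558.571; standard quotas: Epsilon 1.900, Delta 2.457, Gamma 2.643.
Rounding up gives 2, 3, 3 = 8 seats, so the divisor must be adjusted.
With modified divisor 7100: modified quotas Epsilon 1.488, Delta 1.923, Gamma 2.069.
Rounding up: Epsilon 2, Delta 2, Gamma 3 (total 7).

Epsilon=2, Delta=2, Gamma=3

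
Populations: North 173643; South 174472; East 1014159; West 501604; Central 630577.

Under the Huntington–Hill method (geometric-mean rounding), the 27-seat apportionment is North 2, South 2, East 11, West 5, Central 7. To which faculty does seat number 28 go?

Priority for the next seat is population ÷ (√(s·(s+1))).
Priorities: North 70889.458, South 71227.896, East 88271.211, West 91579.942, Central 84264.396.
Highest priority: West.

West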